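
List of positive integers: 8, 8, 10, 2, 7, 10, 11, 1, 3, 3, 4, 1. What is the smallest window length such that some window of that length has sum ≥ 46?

Extend right; whenever the sum reaches 46, record the length and shrink from the left:
add 8: running sum 8 < 46
add 8: running sum 16 < 46
add 10: running sum 26 < 46
add 2: running sum 28 < 46
add 7: running sum 35 < 46
add 10: running sum 45 < 46
end 6: [8, 10, 2, 7, 10, 11] sum 48, len 6
end 7: [8, 10, 2, 7, 10, 11, 1] sum 49, len 7
end 8: [8, 10, 2, 7, 10, 11, 1, 3] sum 52, len 8
end 9: [10, 2, 7, 10, 11, 1, 3, 3] sum 47, len 8
end 10: [10, 2, 7, 10, 11, 1, 3, 3, 4] sum 51, len 9
end 11: [10, 2, 7, 10, 11, 1, 3, 3, 4, 1] sum 52, len 10
Shortest qualifying length: 6.

6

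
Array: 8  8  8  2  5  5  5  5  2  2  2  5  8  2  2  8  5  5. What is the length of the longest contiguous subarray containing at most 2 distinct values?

add 8: window [8] (1 distinct), len 1
add 8: window [8, 8] (1 distinct), len 2
add 8: window [8, 8, 8] (1 distinct), len 3
add 2: window [8, 8, 8, 2] (2 distinct), len 4
add 5: window [2, 5] (2 distinct), len 2
add 5: window [2, 5, 5] (2 distinct), len 3
add 5: window [2, 5, 5, 5] (2 distinct), len 4
add 5: window [2, 5, 5, 5, 5] (2 distinct), len 5
add 2: window [2, 5, 5, 5, 5, 2] (2 distinct), len 6
add 2: window [2, 5, 5, 5, 5, 2, 2] (2 distinct), len 7
add 2: window [2, 5, 5, 5, 5, 2, 2, 2] (2 distinct), len 8
add 5: window [2, 5, 5, 5, 5, 2, 2, 2, 5] (2 distinct), len 9
add 8: window [5, 8] (2 distinct), len 2
add 2: window [8, 2] (2 distinct), len 2
add 2: window [8, 2, 2] (2 distinct), len 3
add 8: window [8, 2, 2, 8] (2 distinct), len 4
add 5: window [8, 5] (2 distinct), len 2
add 5: window [8, 5, 5] (2 distinct), len 3
Longest length with ≤2 distinct: 9.

9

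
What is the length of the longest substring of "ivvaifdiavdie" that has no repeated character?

add i: [i] len 1
add v: [i, v] len 2
add v (repeat v, move left end past it): [v] len 1
add a: [v, a] len 2
add i: [v, a, i] len 3
add f: [v, a, i, f] len 4
add d: [v, a, i, f, d] len 5
add i (repeat i, move left end past it): [f, d, i] len 3
add a: [f, d, i, a] len 4
add v: [f, d, i, a, v] len 5
add d (repeat d, move left end past it): [i, a, v, d] len 4
add i (repeat i, move left end past it): [a, v, d, i] len 4
add e: [a, v, d, i, e] len 5
Longest all-distinct length: 5.

5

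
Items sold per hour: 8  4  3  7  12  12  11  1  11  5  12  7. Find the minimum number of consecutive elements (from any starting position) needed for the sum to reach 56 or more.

7

add 8: running sum 8 < 56
add 4: running sum 12 < 56
add 3: running sum 15 < 56
add 7: running sum 22 < 56
add 12: running sum 34 < 56
add 12: running sum 46 < 56
end 6: [8, 4, 3, 7, 12, 12, 11] sum 57, len 7
end 7: [8, 4, 3, 7, 12, 12, 11, 1] sum 58, len 8
end 8: [3, 7, 12, 12, 11, 1, 11] sum 57, len 7
end 9: [7, 12, 12, 11, 1, 11, 5] sum 59, len 7
end 10: [12, 12, 11, 1, 11, 5, 12] sum 64, len 7
end 11: [12, 11, 1, 11, 5, 12, 7] sum 59, len 7
Shortest qualifying length: 7.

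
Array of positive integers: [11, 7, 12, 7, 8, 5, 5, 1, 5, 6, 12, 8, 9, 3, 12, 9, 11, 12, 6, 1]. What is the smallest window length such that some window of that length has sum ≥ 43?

4

Extend right; whenever the sum reaches 43, record the length and shrink from the left:
add 11: running sum 11 < 43
add 7: running sum 18 < 43
add 12: running sum 30 < 43
add 7: running sum 37 < 43
add 8: shortest ending here [11, 7, 12, 7, 8] sum 45, len 5
add 5: shortest ending here [11, 7, 12, 7, 8, 5] sum 50, len 6
add 5: shortest ending here [7, 12, 7, 8, 5, 5] sum 44, len 6
add 1: shortest ending here [7, 12, 7, 8, 5, 5, 1] sum 45, len 7
add 5: shortest ending here [12, 7, 8, 5, 5, 1, 5] sum 43, len 7
add 6: shortest ending here [12, 7, 8, 5, 5, 1, 5, 6] sum 49, len 8
add 12: shortest ending here [7, 8, 5, 5, 1, 5, 6, 12] sum 49, len 8
add 8: shortest ending here [8, 5, 5, 1, 5, 6, 12, 8] sum 50, len 8
add 9: shortest ending here [5, 1, 5, 6, 12, 8, 9] sum 46, len 7
add 3: shortest ending here [5, 6, 12, 8, 9, 3] sum 43, len 6
add 12: shortest ending here [12, 8, 9, 3, 12] sum 44, len 5
add 9: shortest ending here [12, 8, 9, 3, 12, 9] sum 53, len 6
add 11: shortest ending here [9, 3, 12, 9, 11] sum 44, len 5
add 12: shortest ending here [12, 9, 11, 12] sum 44, len 4
add 6: shortest ending here [12, 9, 11, 12, 6] sum 50, len 5
add 1: shortest ending here [12, 9, 11, 12, 6, 1] sum 51, len 6
Shortest qualifying length: 4.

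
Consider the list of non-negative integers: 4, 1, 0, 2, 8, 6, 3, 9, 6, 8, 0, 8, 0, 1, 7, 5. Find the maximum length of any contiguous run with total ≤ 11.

4

→ 4: sum 4, len 1
→ 1: sum 5, len 2
→ 0: sum 5, len 3
→ 2: sum 7, len 4
→ 8 (dropped 4): sum 11, len 4
→ 6 (dropped 1, 0, 2, 8): sum 6, len 1
→ 3: sum 9, len 2
→ 9 (dropped 6, 3): sum 9, len 1
→ 6 (dropped 9): sum 6, len 1
→ 8 (dropped 6): sum 8, len 1
→ 0: sum 8, len 2
→ 8 (dropped 8): sum 8, len 2
→ 0: sum 8, len 3
→ 1: sum 9, len 4
→ 7 (dropped 0, 8): sum 8, len 3
→ 5 (dropped 0, 1, 7): sum 5, len 1
Longest length seen: 4.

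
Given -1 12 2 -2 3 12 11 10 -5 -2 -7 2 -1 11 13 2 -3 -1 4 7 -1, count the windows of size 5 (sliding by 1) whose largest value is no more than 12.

12

(-1, 12, 2, -2, 3) → max 12  ≤ 12 ✓
(12, 2, -2, 3, 12) → max 12  ≤ 12 ✓
(2, -2, 3, 12, 11) → max 12  ≤ 12 ✓
(-2, 3, 12, 11, 10) → max 12  ≤ 12 ✓
(3, 12, 11, 10, -5) → max 12  ≤ 12 ✓
(12, 11, 10, -5, -2) → max 12  ≤ 12 ✓
(11, 10, -5, -2, -7) → max 11  ≤ 12 ✓
(10, -5, -2, -7, 2) → max 10  ≤ 12 ✓
(-5, -2, -7, 2, -1) → max 2  ≤ 12 ✓
(-2, -7, 2, -1, 11) → max 11  ≤ 12 ✓
(-7, 2, -1, 11, 13) → max 13
(2, -1, 11, 13, 2) → max 13
(-1, 11, 13, 2, -3) → max 13
(11, 13, 2, -3, -1) → max 13
(13, 2, -3, -1, 4) → max 13
(2, -3, -1, 4, 7) → max 7  ≤ 12 ✓
(-3, -1, 4, 7, -1) → max 7  ≤ 12 ✓
12 windows satisfy the condition.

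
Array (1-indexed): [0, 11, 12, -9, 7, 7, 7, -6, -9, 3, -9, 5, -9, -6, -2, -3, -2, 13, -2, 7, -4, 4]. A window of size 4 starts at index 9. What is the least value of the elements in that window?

Elements at indices 9..12: -9, 3, -9, 5
min(-9, 3, -9, 5) = -9

-9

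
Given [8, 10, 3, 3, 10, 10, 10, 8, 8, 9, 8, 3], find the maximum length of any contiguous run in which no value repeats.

3

[8] len 1
[8, 10] len 2
[8, 10, 3] len 3
[3] len 1
[3, 10] len 2
[10] len 1
[10] len 1
[10, 8] len 2
[8] len 1
[8, 9] len 2
[9, 8] len 2
[9, 8, 3] len 3
Longest all-distinct length: 3.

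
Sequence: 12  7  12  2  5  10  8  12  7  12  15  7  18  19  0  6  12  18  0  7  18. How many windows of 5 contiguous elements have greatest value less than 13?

(12, 7, 12, 2, 5) → max 12  < 13 ✓
(7, 12, 2, 5, 10) → max 12  < 13 ✓
(12, 2, 5, 10, 8) → max 12  < 13 ✓
(2, 5, 10, 8, 12) → max 12  < 13 ✓
(5, 10, 8, 12, 7) → max 12  < 13 ✓
(10, 8, 12, 7, 12) → max 12  < 13 ✓
(8, 12, 7, 12, 15) → max 15
(12, 7, 12, 15, 7) → max 15
(7, 12, 15, 7, 18) → max 18
(12, 15, 7, 18, 19) → max 19
(15, 7, 18, 19, 0) → max 19
(7, 18, 19, 0, 6) → max 19
(18, 19, 0, 6, 12) → max 19
(19, 0, 6, 12, 18) → max 19
(0, 6, 12, 18, 0) → max 18
(6, 12, 18, 0, 7) → max 18
(12, 18, 0, 7, 18) → max 18
6 windows satisfy the condition.

6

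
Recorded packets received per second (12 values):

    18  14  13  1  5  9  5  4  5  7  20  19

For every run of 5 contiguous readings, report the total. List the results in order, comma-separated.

[18, 14, 13, 1, 5] → sum 51
[14, 13, 1, 5, 9] → sum 42
[13, 1, 5, 9, 5] → sum 33
[1, 5, 9, 5, 4] → sum 24
[5, 9, 5, 4, 5] → sum 28
[9, 5, 4, 5, 7] → sum 30
[5, 4, 5, 7, 20] → sum 41
[4, 5, 7, 20, 19] → sum 55

51, 42, 33, 24, 28, 30, 41, 55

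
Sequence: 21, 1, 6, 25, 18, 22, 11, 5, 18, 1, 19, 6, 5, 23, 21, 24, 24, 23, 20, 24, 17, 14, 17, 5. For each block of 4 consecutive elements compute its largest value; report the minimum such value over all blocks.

[21, 1, 6, 25] → max 25
[1, 6, 25, 18] → max 25
[6, 25, 18, 22] → max 25
[25, 18, 22, 11] → max 25
[18, 22, 11, 5] → max 22
[22, 11, 5, 18] → max 22
[11, 5, 18, 1] → max 18
[5, 18, 1, 19] → max 19
[18, 1, 19, 6] → max 19
[1, 19, 6, 5] → max 19
[19, 6, 5, 23] → max 23
[6, 5, 23, 21] → max 23
[5, 23, 21, 24] → max 24
[23, 21, 24, 24] → max 24
[21, 24, 24, 23] → max 24
[24, 24, 23, 20] → max 24
[24, 23, 20, 24] → max 24
[23, 20, 24, 17] → max 24
[20, 24, 17, 14] → max 24
[24, 17, 14, 17] → max 24
[17, 14, 17, 5] → max 17
Minimum of these is 17.

17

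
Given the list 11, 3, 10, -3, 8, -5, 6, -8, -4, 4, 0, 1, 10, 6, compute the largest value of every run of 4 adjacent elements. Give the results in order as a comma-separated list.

Sliding a size-4 window across the 14 values:
[11, 3, 10, -3] → max 11
[3, 10, -3, 8] → max 10
[10, -3, 8, -5] → max 10
[-3, 8, -5, 6] → max 8
[8, -5, 6, -8] → max 8
[-5, 6, -8, -4] → max 6
[6, -8, -4, 4] → max 6
[-8, -4, 4, 0] → max 4
[-4, 4, 0, 1] → max 4
[4, 0, 1, 10] → max 10
[0, 1, 10, 6] → max 10

11, 10, 10, 8, 8, 6, 6, 4, 4, 10, 10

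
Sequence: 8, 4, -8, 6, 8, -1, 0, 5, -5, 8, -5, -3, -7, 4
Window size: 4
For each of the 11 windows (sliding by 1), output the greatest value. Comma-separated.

[8, 4, -8, 6] → max 8
[4, -8, 6, 8] → max 8
[-8, 6, 8, -1] → max 8
[6, 8, -1, 0] → max 8
[8, -1, 0, 5] → max 8
[-1, 0, 5, -5] → max 5
[0, 5, -5, 8] → max 8
[5, -5, 8, -5] → max 8
[-5, 8, -5, -3] → max 8
[8, -5, -3, -7] → max 8
[-5, -3, -7, 4] → max 4

8, 8, 8, 8, 8, 5, 8, 8, 8, 8, 4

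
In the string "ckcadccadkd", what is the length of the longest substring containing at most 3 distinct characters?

7

[c] 1 distinct, len 1
[c, k] 2 distinct, len 2
[c, k, c] 2 distinct, len 3
[c, k, c, a] 3 distinct, len 4
[c, a, d] 3 distinct, len 3
[c, a, d, c] 3 distinct, len 4
[c, a, d, c, c] 3 distinct, len 5
[c, a, d, c, c, a] 3 distinct, len 6
[c, a, d, c, c, a, d] 3 distinct, len 7
[a, d, k] 3 distinct, len 3
[a, d, k, d] 3 distinct, len 4
Longest length with ≤3 distinct: 7.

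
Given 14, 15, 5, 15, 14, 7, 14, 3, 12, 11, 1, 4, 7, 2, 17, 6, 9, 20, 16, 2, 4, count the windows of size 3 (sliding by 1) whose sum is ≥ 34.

8

(14, 15, 5) → sum 34  ≥ 34 ✓
(15, 5, 15) → sum 35  ≥ 34 ✓
(5, 15, 14) → sum 34  ≥ 34 ✓
(15, 14, 7) → sum 36  ≥ 34 ✓
(14, 7, 14) → sum 35  ≥ 34 ✓
(7, 14, 3) → sum 24
(14, 3, 12) → sum 29
(3, 12, 11) → sum 26
(12, 11, 1) → sum 24
(11, 1, 4) → sum 16
(1, 4, 7) → sum 12
(4, 7, 2) → sum 13
(7, 2, 17) → sum 26
(2, 17, 6) → sum 25
(17, 6, 9) → sum 32
(6, 9, 20) → sum 35  ≥ 34 ✓
(9, 20, 16) → sum 45  ≥ 34 ✓
(20, 16, 2) → sum 38  ≥ 34 ✓
(16, 2, 4) → sum 22
8 windows satisfy the condition.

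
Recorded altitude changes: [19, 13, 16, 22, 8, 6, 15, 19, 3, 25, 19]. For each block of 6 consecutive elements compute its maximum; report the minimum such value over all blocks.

[19, 13, 16, 22, 8, 6] → max 22
[13, 16, 22, 8, 6, 15] → max 22
[16, 22, 8, 6, 15, 19] → max 22
[22, 8, 6, 15, 19, 3] → max 22
[8, 6, 15, 19, 3, 25] → max 25
[6, 15, 19, 3, 25, 19] → max 25
Minimum of these is 22.

22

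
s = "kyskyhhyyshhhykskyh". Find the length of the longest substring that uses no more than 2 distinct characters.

5

add k: window [k] (1 distinct), len 1
add y: window [k, y] (2 distinct), len 2
add s: window [y, s] (2 distinct), len 2
add k: window [s, k] (2 distinct), len 2
add y: window [k, y] (2 distinct), len 2
add h: window [y, h] (2 distinct), len 2
add h: window [y, h, h] (2 distinct), len 3
add y: window [y, h, h, y] (2 distinct), len 4
add y: window [y, h, h, y, y] (2 distinct), len 5
add s: window [y, y, s] (2 distinct), len 3
add h: window [s, h] (2 distinct), len 2
add h: window [s, h, h] (2 distinct), len 3
add h: window [s, h, h, h] (2 distinct), len 4
add y: window [h, h, h, y] (2 distinct), len 4
add k: window [y, k] (2 distinct), len 2
add s: window [k, s] (2 distinct), len 2
add k: window [k, s, k] (2 distinct), len 3
add y: window [k, y] (2 distinct), len 2
add h: window [y, h] (2 distinct), len 2
Longest length with ≤2 distinct: 5.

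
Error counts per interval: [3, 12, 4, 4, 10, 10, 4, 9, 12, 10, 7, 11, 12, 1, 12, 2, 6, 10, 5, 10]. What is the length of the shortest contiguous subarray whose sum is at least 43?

add 3: running sum 3 < 43
add 12: running sum 15 < 43
add 4: running sum 19 < 43
add 4: running sum 23 < 43
add 10: running sum 33 < 43
end 5: [3, 12, 4, 4, 10, 10] sum 43, len 6
end 6: [12, 4, 4, 10, 10, 4] sum 44, len 6
end 7: [12, 4, 4, 10, 10, 4, 9] sum 53, len 7
end 8: [10, 10, 4, 9, 12] sum 45, len 5
end 9: [10, 4, 9, 12, 10] sum 45, len 5
end 10: [10, 4, 9, 12, 10, 7] sum 52, len 6
end 11: [9, 12, 10, 7, 11] sum 49, len 5
end 12: [12, 10, 7, 11, 12] sum 52, len 5
end 13: [12, 10, 7, 11, 12, 1] sum 53, len 6
end 14: [7, 11, 12, 1, 12] sum 43, len 5
end 15: [7, 11, 12, 1, 12, 2] sum 45, len 6
end 16: [11, 12, 1, 12, 2, 6] sum 44, len 6
end 17: [12, 1, 12, 2, 6, 10] sum 43, len 6
end 18: [12, 1, 12, 2, 6, 10, 5] sum 48, len 7
end 19: [12, 2, 6, 10, 5, 10] sum 45, len 6
Shortest qualifying length: 5.

5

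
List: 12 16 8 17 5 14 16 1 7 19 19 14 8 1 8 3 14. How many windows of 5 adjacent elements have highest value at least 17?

[12, 16, 8, 17, 5] → max 17  ≥ 17 ✓
[16, 8, 17, 5, 14] → max 17  ≥ 17 ✓
[8, 17, 5, 14, 16] → max 17  ≥ 17 ✓
[17, 5, 14, 16, 1] → max 17  ≥ 17 ✓
[5, 14, 16, 1, 7] → max 16
[14, 16, 1, 7, 19] → max 19  ≥ 17 ✓
[16, 1, 7, 19, 19] → max 19  ≥ 17 ✓
[1, 7, 19, 19, 14] → max 19  ≥ 17 ✓
[7, 19, 19, 14, 8] → max 19  ≥ 17 ✓
[19, 19, 14, 8, 1] → max 19  ≥ 17 ✓
[19, 14, 8, 1, 8] → max 19  ≥ 17 ✓
[14, 8, 1, 8, 3] → max 14
[8, 1, 8, 3, 14] → max 14
10 windows satisfy the condition.

10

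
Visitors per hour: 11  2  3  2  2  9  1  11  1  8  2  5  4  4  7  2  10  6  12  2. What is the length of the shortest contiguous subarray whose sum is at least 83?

15

Extend right; whenever the sum reaches 83, record the length and shrink from the left:
add 11: running sum 11 < 83
add 2: running sum 13 < 83
add 3: running sum 16 < 83
add 2: running sum 18 < 83
add 2: running sum 20 < 83
add 9: running sum 29 < 83
add 1: running sum 30 < 83
add 11: running sum 41 < 83
add 1: running sum 42 < 83
add 8: running sum 50 < 83
add 2: running sum 52 < 83
add 5: running sum 57 < 83
add 4: running sum 61 < 83
add 4: running sum 65 < 83
add 7: running sum 72 < 83
add 2: running sum 74 < 83
end 16: [11, 2, 3, 2, 2, 9, 1, 11, 1, 8, 2, 5, 4, 4, 7, 2, 10] sum 84, len 17
end 17: [11, 2, 3, 2, 2, 9, 1, 11, 1, 8, 2, 5, 4, 4, 7, 2, 10, 6] sum 90, len 18
end 18: [2, 9, 1, 11, 1, 8, 2, 5, 4, 4, 7, 2, 10, 6, 12] sum 84, len 15
end 19: [9, 1, 11, 1, 8, 2, 5, 4, 4, 7, 2, 10, 6, 12, 2] sum 84, len 15
Shortest qualifying length: 15.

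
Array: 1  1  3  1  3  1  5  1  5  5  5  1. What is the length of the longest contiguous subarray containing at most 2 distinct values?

Extend right; when distinct count exceeds 2, shrink from the left:
[1] 1 distinct, len 1
[1, 1] 1 distinct, len 2
[1, 1, 3] 2 distinct, len 3
[1, 1, 3, 1] 2 distinct, len 4
[1, 1, 3, 1, 3] 2 distinct, len 5
[1, 1, 3, 1, 3, 1] 2 distinct, len 6
[1, 5] 2 distinct, len 2
[1, 5, 1] 2 distinct, len 3
[1, 5, 1, 5] 2 distinct, len 4
[1, 5, 1, 5, 5] 2 distinct, len 5
[1, 5, 1, 5, 5, 5] 2 distinct, len 6
[1, 5, 1, 5, 5, 5, 1] 2 distinct, len 7
Longest length with ≤2 distinct: 7.

7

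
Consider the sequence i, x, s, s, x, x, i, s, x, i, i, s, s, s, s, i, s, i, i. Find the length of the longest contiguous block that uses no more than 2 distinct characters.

10

add i: window [i] (1 distinct), len 1
add x: window [i, x] (2 distinct), len 2
add s: window [x, s] (2 distinct), len 2
add s: window [x, s, s] (2 distinct), len 3
add x: window [x, s, s, x] (2 distinct), len 4
add x: window [x, s, s, x, x] (2 distinct), len 5
add i: window [x, x, i] (2 distinct), len 3
add s: window [i, s] (2 distinct), len 2
add x: window [s, x] (2 distinct), len 2
add i: window [x, i] (2 distinct), len 2
add i: window [x, i, i] (2 distinct), len 3
add s: window [i, i, s] (2 distinct), len 3
add s: window [i, i, s, s] (2 distinct), len 4
add s: window [i, i, s, s, s] (2 distinct), len 5
add s: window [i, i, s, s, s, s] (2 distinct), len 6
add i: window [i, i, s, s, s, s, i] (2 distinct), len 7
add s: window [i, i, s, s, s, s, i, s] (2 distinct), len 8
add i: window [i, i, s, s, s, s, i, s, i] (2 distinct), len 9
add i: window [i, i, s, s, s, s, i, s, i, i] (2 distinct), len 10
Longest length with ≤2 distinct: 10.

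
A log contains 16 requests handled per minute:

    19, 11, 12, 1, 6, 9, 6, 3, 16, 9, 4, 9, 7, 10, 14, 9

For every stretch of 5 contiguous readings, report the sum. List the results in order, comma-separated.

49, 39, 34, 25, 40, 43, 38, 41, 45, 39, 44, 49

(19, 11, 12, 1, 6) → sum 49
(11, 12, 1, 6, 9) → sum 39
(12, 1, 6, 9, 6) → sum 34
(1, 6, 9, 6, 3) → sum 25
(6, 9, 6, 3, 16) → sum 40
(9, 6, 3, 16, 9) → sum 43
(6, 3, 16, 9, 4) → sum 38
(3, 16, 9, 4, 9) → sum 41
(16, 9, 4, 9, 7) → sum 45
(9, 4, 9, 7, 10) → sum 39
(4, 9, 7, 10, 14) → sum 44
(9, 7, 10, 14, 9) → sum 49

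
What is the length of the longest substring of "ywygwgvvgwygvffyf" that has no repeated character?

add y: [y] len 1
add w: [y, w] len 2
add y (repeat y, move left end past it): [w, y] len 2
add g: [w, y, g] len 3
add w (repeat w, move left end past it): [y, g, w] len 3
add g (repeat g, move left end past it): [w, g] len 2
add v: [w, g, v] len 3
add v (repeat v, move left end past it): [v] len 1
add g: [v, g] len 2
add w: [v, g, w] len 3
add y: [v, g, w, y] len 4
add g (repeat g, move left end past it): [w, y, g] len 3
add v: [w, y, g, v] len 4
add f: [w, y, g, v, f] len 5
add f (repeat f, move left end past it): [f] len 1
add y: [f, y] len 2
add f (repeat f, move left end past it): [y, f] len 2
Longest all-distinct length: 5.

5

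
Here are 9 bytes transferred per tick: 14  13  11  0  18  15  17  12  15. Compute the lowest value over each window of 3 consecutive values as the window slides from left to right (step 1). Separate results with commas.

11, 0, 0, 0, 15, 12, 12

Sliding a size-3 window across the 9 values:
(14, 13, 11) → min 11
(13, 11, 0) → min 0
(11, 0, 18) → min 0
(0, 18, 15) → min 0
(18, 15, 17) → min 15
(15, 17, 12) → min 12
(17, 12, 15) → min 12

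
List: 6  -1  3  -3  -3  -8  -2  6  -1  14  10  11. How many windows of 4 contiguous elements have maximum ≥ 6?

[6, -1, 3, -3] → max 6  ≥ 6 ✓
[-1, 3, -3, -3] → max 3
[3, -3, -3, -8] → max 3
[-3, -3, -8, -2] → max -2
[-3, -8, -2, 6] → max 6  ≥ 6 ✓
[-8, -2, 6, -1] → max 6  ≥ 6 ✓
[-2, 6, -1, 14] → max 14  ≥ 6 ✓
[6, -1, 14, 10] → max 14  ≥ 6 ✓
[-1, 14, 10, 11] → max 14  ≥ 6 ✓
6 windows satisfy the condition.

6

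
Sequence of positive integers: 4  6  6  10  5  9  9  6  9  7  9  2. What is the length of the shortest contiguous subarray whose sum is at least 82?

12

add 4: running sum 4 < 82
add 6: running sum 10 < 82
add 6: running sum 16 < 82
add 10: running sum 26 < 82
add 5: running sum 31 < 82
add 9: running sum 40 < 82
add 9: running sum 49 < 82
add 6: running sum 55 < 82
add 9: running sum 64 < 82
add 7: running sum 71 < 82
add 9: running sum 80 < 82
end 11: [4, 6, 6, 10, 5, 9, 9, 6, 9, 7, 9, 2] sum 82, len 12
Shortest qualifying length: 12.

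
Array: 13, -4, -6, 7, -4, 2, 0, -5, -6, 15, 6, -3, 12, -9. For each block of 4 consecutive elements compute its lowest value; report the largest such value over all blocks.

[13, -4, -6, 7] → min -6
[-4, -6, 7, -4] → min -6
[-6, 7, -4, 2] → min -6
[7, -4, 2, 0] → min -4
[-4, 2, 0, -5] → min -5
[2, 0, -5, -6] → min -6
[0, -5, -6, 15] → min -6
[-5, -6, 15, 6] → min -6
[-6, 15, 6, -3] → min -6
[15, 6, -3, 12] → min -3
[6, -3, 12, -9] → min -9
Largest of these is -3.

-3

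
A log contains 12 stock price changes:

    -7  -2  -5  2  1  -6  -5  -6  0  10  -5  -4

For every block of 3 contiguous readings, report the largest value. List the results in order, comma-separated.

Sliding a size-3 window across the 12 values:
[-7, -2, -5] → max -2
[-2, -5, 2] → max 2
[-5, 2, 1] → max 2
[2, 1, -6] → max 2
[1, -6, -5] → max 1
[-6, -5, -6] → max -5
[-5, -6, 0] → max 0
[-6, 0, 10] → max 10
[0, 10, -5] → max 10
[10, -5, -4] → max 10

-2, 2, 2, 2, 1, -5, 0, 10, 10, 10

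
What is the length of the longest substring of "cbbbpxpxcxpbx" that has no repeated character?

4

[c] len 1
[c, b] len 2
[b] len 1
[b] len 1
[b, p] len 2
[b, p, x] len 3
[x, p] len 2
[p, x] len 2
[p, x, c] len 3
[c, x] len 2
[c, x, p] len 3
[c, x, p, b] len 4
[p, b, x] len 3
Longest all-distinct length: 4.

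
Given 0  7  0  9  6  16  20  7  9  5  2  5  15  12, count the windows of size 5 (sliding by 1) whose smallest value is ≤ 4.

(0, 7, 0, 9, 6) → min 0  ≤ 4 ✓
(7, 0, 9, 6, 16) → min 0  ≤ 4 ✓
(0, 9, 6, 16, 20) → min 0  ≤ 4 ✓
(9, 6, 16, 20, 7) → min 6
(6, 16, 20, 7, 9) → min 6
(16, 20, 7, 9, 5) → min 5
(20, 7, 9, 5, 2) → min 2  ≤ 4 ✓
(7, 9, 5, 2, 5) → min 2  ≤ 4 ✓
(9, 5, 2, 5, 15) → min 2  ≤ 4 ✓
(5, 2, 5, 15, 12) → min 2  ≤ 4 ✓
7 windows satisfy the condition.

7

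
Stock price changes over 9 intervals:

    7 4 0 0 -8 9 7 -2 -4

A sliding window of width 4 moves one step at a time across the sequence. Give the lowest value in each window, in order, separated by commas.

0, -8, -8, -8, -8, -4

(7, 4, 0, 0) → min 0
(4, 0, 0, -8) → min -8
(0, 0, -8, 9) → min -8
(0, -8, 9, 7) → min -8
(-8, 9, 7, -2) → min -8
(9, 7, -2, -4) → min -4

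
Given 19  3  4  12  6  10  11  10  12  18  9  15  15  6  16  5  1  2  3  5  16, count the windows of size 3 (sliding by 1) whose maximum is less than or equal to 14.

19 3 4 → max 19
3 4 12 → max 12  ≤ 14 ✓
4 12 6 → max 12  ≤ 14 ✓
12 6 10 → max 12  ≤ 14 ✓
6 10 11 → max 11  ≤ 14 ✓
10 11 10 → max 11  ≤ 14 ✓
11 10 12 → max 12  ≤ 14 ✓
10 12 18 → max 18
12 18 9 → max 18
18 9 15 → max 18
9 15 15 → max 15
15 15 6 → max 15
15 6 16 → max 16
6 16 5 → max 16
16 5 1 → max 16
5 1 2 → max 5  ≤ 14 ✓
1 2 3 → max 3  ≤ 14 ✓
2 3 5 → max 5  ≤ 14 ✓
3 5 16 → max 16
9 windows satisfy the condition.

9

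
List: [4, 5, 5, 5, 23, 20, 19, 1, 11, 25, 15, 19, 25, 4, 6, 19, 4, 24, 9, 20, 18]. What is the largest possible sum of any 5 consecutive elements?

Each size-5 window and its sum:
4 5 5 5 23 → sum 42
5 5 5 23 20 → sum 58
5 5 23 20 19 → sum 72
5 23 20 19 1 → sum 68
23 20 19 1 11 → sum 74
20 19 1 11 25 → sum 76
19 1 11 25 15 → sum 71
1 11 25 15 19 → sum 71
11 25 15 19 25 → sum 95
25 15 19 25 4 → sum 88
15 19 25 4 6 → sum 69
19 25 4 6 19 → sum 73
25 4 6 19 4 → sum 58
4 6 19 4 24 → sum 57
6 19 4 24 9 → sum 62
19 4 24 9 20 → sum 76
4 24 9 20 18 → sum 75
Largest of these is 95.

95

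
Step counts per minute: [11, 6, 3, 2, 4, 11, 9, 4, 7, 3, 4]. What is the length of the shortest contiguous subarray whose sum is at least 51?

add 11: running sum 11 < 51
add 6: running sum 17 < 51
add 3: running sum 20 < 51
add 2: running sum 22 < 51
add 4: running sum 26 < 51
add 11: running sum 37 < 51
add 9: running sum 46 < 51
add 4: running sum 50 < 51
end 8: [11, 6, 3, 2, 4, 11, 9, 4, 7] sum 57, len 9
end 9: [11, 6, 3, 2, 4, 11, 9, 4, 7, 3] sum 60, len 10
end 10: [6, 3, 2, 4, 11, 9, 4, 7, 3, 4] sum 53, len 10
Shortest qualifying length: 9.

9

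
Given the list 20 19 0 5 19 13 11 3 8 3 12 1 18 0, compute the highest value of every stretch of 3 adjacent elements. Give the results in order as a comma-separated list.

[20, 19, 0] → max 20
[19, 0, 5] → max 19
[0, 5, 19] → max 19
[5, 19, 13] → max 19
[19, 13, 11] → max 19
[13, 11, 3] → max 13
[11, 3, 8] → max 11
[3, 8, 3] → max 8
[8, 3, 12] → max 12
[3, 12, 1] → max 12
[12, 1, 18] → max 18
[1, 18, 0] → max 18

20, 19, 19, 19, 19, 13, 11, 8, 12, 12, 18, 18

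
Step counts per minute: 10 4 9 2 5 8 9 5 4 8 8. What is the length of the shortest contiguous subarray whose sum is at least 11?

add 10: running sum 10 < 11
end 1: [10, 4] sum 14, len 2
end 2: [4, 9] sum 13, len 2
end 3: [9, 2] sum 11, len 2
end 4: [9, 2, 5] sum 16, len 3
end 5: [5, 8] sum 13, len 2
end 6: [8, 9] sum 17, len 2
end 7: [9, 5] sum 14, len 2
end 8: [9, 5, 4] sum 18, len 3
end 9: [4, 8] sum 12, len 2
end 10: [8, 8] sum 16, len 2
Shortest qualifying length: 2.

2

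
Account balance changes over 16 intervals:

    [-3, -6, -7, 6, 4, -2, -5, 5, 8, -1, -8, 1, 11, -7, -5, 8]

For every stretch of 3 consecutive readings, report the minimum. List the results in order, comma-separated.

-7, -7, -7, -2, -5, -5, -5, -1, -8, -8, -8, -7, -7, -7

-3 -6 -7 → min -7
-6 -7 6 → min -7
-7 6 4 → min -7
6 4 -2 → min -2
4 -2 -5 → min -5
-2 -5 5 → min -5
-5 5 8 → min -5
5 8 -1 → min -1
8 -1 -8 → min -8
-1 -8 1 → min -8
-8 1 11 → min -8
1 11 -7 → min -7
11 -7 -5 → min -7
-7 -5 8 → min -7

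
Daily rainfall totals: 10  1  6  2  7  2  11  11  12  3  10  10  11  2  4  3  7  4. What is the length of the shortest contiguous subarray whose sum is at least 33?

add 10: running sum 10 < 33
add 1: running sum 11 < 33
add 6: running sum 17 < 33
add 2: running sum 19 < 33
add 7: running sum 26 < 33
add 2: running sum 28 < 33
add 11: shortest ending here [10, 1, 6, 2, 7, 2, 11] sum 39, len 7
add 11: shortest ending here [2, 7, 2, 11, 11] sum 33, len 5
add 12: shortest ending here [11, 11, 12] sum 34, len 3
add 3: shortest ending here [11, 11, 12, 3] sum 37, len 4
add 10: shortest ending here [11, 12, 3, 10] sum 36, len 4
add 10: shortest ending here [12, 3, 10, 10] sum 35, len 4
add 11: shortest ending here [3, 10, 10, 11] sum 34, len 4
add 2: shortest ending here [10, 10, 11, 2] sum 33, len 4
add 4: shortest ending here [10, 10, 11, 2, 4] sum 37, len 5
add 3: shortest ending here [10, 10, 11, 2, 4, 3] sum 40, len 6
add 7: shortest ending here [10, 11, 2, 4, 3, 7] sum 37, len 6
add 4: shortest ending here [10, 11, 2, 4, 3, 7, 4] sum 41, len 7
Shortest qualifying length: 3.

3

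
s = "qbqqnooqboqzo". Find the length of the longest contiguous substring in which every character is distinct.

[q] len 1
[q, b] len 2
[b, q] len 2
[q] len 1
[q, n] len 2
[q, n, o] len 3
[o] len 1
[o, q] len 2
[o, q, b] len 3
[q, b, o] len 3
[b, o, q] len 3
[b, o, q, z] len 4
[q, z, o] len 3
Longest all-distinct length: 4.

4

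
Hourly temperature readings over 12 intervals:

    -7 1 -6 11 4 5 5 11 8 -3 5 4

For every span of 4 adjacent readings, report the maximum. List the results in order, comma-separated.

-7 1 -6 11 → max 11
1 -6 11 4 → max 11
-6 11 4 5 → max 11
11 4 5 5 → max 11
4 5 5 11 → max 11
5 5 11 8 → max 11
5 11 8 -3 → max 11
11 8 -3 5 → max 11
8 -3 5 4 → max 8

11, 11, 11, 11, 11, 11, 11, 11, 8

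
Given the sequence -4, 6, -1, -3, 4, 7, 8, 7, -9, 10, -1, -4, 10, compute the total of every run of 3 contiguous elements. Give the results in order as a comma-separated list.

(-4, 6, -1) → sum 1
(6, -1, -3) → sum 2
(-1, -3, 4) → sum 0
(-3, 4, 7) → sum 8
(4, 7, 8) → sum 19
(7, 8, 7) → sum 22
(8, 7, -9) → sum 6
(7, -9, 10) → sum 8
(-9, 10, -1) → sum 0
(10, -1, -4) → sum 5
(-1, -4, 10) → sum 5

1, 2, 0, 8, 19, 22, 6, 8, 0, 5, 5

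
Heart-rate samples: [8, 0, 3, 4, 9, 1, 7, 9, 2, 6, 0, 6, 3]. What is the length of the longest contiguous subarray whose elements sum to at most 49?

11

→ 8: sum 8, len 1
→ 0: sum 8, len 2
→ 3: sum 11, len 3
→ 4: sum 15, len 4
→ 9: sum 24, len 5
→ 1: sum 25, len 6
→ 7: sum 32, len 7
→ 9: sum 41, len 8
→ 2: sum 43, len 9
→ 6: sum 49, len 10
→ 0: sum 49, len 11
→ 6 (dropped 8): sum 47, len 11
→ 3 (dropped 0, 3): sum 47, len 10
Longest length seen: 11.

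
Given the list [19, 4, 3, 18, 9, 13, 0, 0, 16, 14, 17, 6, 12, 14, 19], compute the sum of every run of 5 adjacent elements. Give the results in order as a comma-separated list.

(19, 4, 3, 18, 9) → sum 53
(4, 3, 18, 9, 13) → sum 47
(3, 18, 9, 13, 0) → sum 43
(18, 9, 13, 0, 0) → sum 40
(9, 13, 0, 0, 16) → sum 38
(13, 0, 0, 16, 14) → sum 43
(0, 0, 16, 14, 17) → sum 47
(0, 16, 14, 17, 6) → sum 53
(16, 14, 17, 6, 12) → sum 65
(14, 17, 6, 12, 14) → sum 63
(17, 6, 12, 14, 19) → sum 68

53, 47, 43, 40, 38, 43, 47, 53, 65, 63, 68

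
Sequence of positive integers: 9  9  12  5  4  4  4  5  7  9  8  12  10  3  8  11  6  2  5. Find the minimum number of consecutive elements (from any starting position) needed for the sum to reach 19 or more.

2

add 9: running sum 9 < 19
add 9: running sum 18 < 19
add 12: shortest ending here [9, 12] sum 21, len 2
add 5: shortest ending here [9, 12, 5] sum 26, len 3
add 4: shortest ending here [12, 5, 4] sum 21, len 3
add 4: shortest ending here [12, 5, 4, 4] sum 25, len 4
add 4: shortest ending here [12, 5, 4, 4, 4] sum 29, len 5
add 5: shortest ending here [5, 4, 4, 4, 5] sum 22, len 5
add 7: shortest ending here [4, 4, 5, 7] sum 20, len 4
add 9: shortest ending here [5, 7, 9] sum 21, len 3
add 8: shortest ending here [7, 9, 8] sum 24, len 3
add 12: shortest ending here [8, 12] sum 20, len 2
add 10: shortest ending here [12, 10] sum 22, len 2
add 3: shortest ending here [12, 10, 3] sum 25, len 3
add 8: shortest ending here [10, 3, 8] sum 21, len 3
add 11: shortest ending here [8, 11] sum 19, len 2
add 6: shortest ending here [8, 11, 6] sum 25, len 3
add 2: shortest ending here [11, 6, 2] sum 19, len 3
add 5: shortest ending here [11, 6, 2, 5] sum 24, len 4
Shortest qualifying length: 2.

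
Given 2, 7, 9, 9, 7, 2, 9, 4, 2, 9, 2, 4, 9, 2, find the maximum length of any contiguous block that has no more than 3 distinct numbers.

9

Extend right; when distinct count exceeds 3, shrink from the left:
[2] 1 distinct, len 1
[2, 7] 2 distinct, len 2
[2, 7, 9] 3 distinct, len 3
[2, 7, 9, 9] 3 distinct, len 4
[2, 7, 9, 9, 7] 3 distinct, len 5
[2, 7, 9, 9, 7, 2] 3 distinct, len 6
[2, 7, 9, 9, 7, 2, 9] 3 distinct, len 7
[2, 9, 4] 3 distinct, len 3
[2, 9, 4, 2] 3 distinct, len 4
[2, 9, 4, 2, 9] 3 distinct, len 5
[2, 9, 4, 2, 9, 2] 3 distinct, len 6
[2, 9, 4, 2, 9, 2, 4] 3 distinct, len 7
[2, 9, 4, 2, 9, 2, 4, 9] 3 distinct, len 8
[2, 9, 4, 2, 9, 2, 4, 9, 2] 3 distinct, len 9
Longest length with ≤3 distinct: 9.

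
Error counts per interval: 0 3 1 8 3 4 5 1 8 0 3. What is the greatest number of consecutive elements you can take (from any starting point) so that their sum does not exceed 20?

[0] sum 0 len 1
[0, 3] sum 3 len 2
[0, 3, 1] sum 4 len 3
[0, 3, 1, 8] sum 12 len 4
[0, 3, 1, 8, 3] sum 15 len 5
[0, 3, 1, 8, 3, 4] sum 19 len 6
[8, 3, 4, 5] sum 20 len 4
[3, 4, 5, 1] sum 13 len 4
[4, 5, 1, 8] sum 18 len 4
[4, 5, 1, 8, 0] sum 18 len 5
[5, 1, 8, 0, 3] sum 17 len 5
Longest length seen: 6.

6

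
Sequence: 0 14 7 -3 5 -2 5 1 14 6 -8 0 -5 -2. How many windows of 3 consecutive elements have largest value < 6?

[0, 14, 7] → max 14
[14, 7, -3] → max 14
[7, -3, 5] → max 7
[-3, 5, -2] → max 5  < 6 ✓
[5, -2, 5] → max 5  < 6 ✓
[-2, 5, 1] → max 5  < 6 ✓
[5, 1, 14] → max 14
[1, 14, 6] → max 14
[14, 6, -8] → max 14
[6, -8, 0] → max 6
[-8, 0, -5] → max 0  < 6 ✓
[0, -5, -2] → max 0  < 6 ✓
5 windows satisfy the condition.

5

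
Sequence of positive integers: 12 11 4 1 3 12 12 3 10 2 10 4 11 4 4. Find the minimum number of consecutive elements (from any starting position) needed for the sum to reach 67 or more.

9

Extend right; whenever the sum reaches 67, record the length and shrink from the left:
add 12: running sum 12 < 67
add 11: running sum 23 < 67
add 4: running sum 27 < 67
add 1: running sum 28 < 67
add 3: running sum 31 < 67
add 12: running sum 43 < 67
add 12: running sum 55 < 67
add 3: running sum 58 < 67
end 8: [12, 11, 4, 1, 3, 12, 12, 3, 10] sum 68, len 9
end 9: [12, 11, 4, 1, 3, 12, 12, 3, 10, 2] sum 70, len 10
end 10: [11, 4, 1, 3, 12, 12, 3, 10, 2, 10] sum 68, len 10
end 11: [11, 4, 1, 3, 12, 12, 3, 10, 2, 10, 4] sum 72, len 11
end 12: [3, 12, 12, 3, 10, 2, 10, 4, 11] sum 67, len 9
end 13: [12, 12, 3, 10, 2, 10, 4, 11, 4] sum 68, len 9
end 14: [12, 12, 3, 10, 2, 10, 4, 11, 4, 4] sum 72, len 10
Shortest qualifying length: 9.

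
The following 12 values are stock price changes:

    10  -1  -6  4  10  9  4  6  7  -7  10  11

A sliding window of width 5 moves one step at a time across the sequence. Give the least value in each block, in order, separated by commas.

-6, -6, -6, 4, 4, -7, -7, -7

Sliding a size-5 window across the 12 values:
10 -1 -6 4 10 → min -6
-1 -6 4 10 9 → min -6
-6 4 10 9 4 → min -6
4 10 9 4 6 → min 4
10 9 4 6 7 → min 4
9 4 6 7 -7 → min -7
4 6 7 -7 10 → min -7
6 7 -7 10 11 → min -7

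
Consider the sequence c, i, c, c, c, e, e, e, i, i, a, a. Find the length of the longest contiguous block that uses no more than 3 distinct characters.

10

Extend right; when distinct count exceeds 3, shrink from the left:
add c: window [c] (1 distinct), len 1
add i: window [c, i] (2 distinct), len 2
add c: window [c, i, c] (2 distinct), len 3
add c: window [c, i, c, c] (2 distinct), len 4
add c: window [c, i, c, c, c] (2 distinct), len 5
add e: window [c, i, c, c, c, e] (3 distinct), len 6
add e: window [c, i, c, c, c, e, e] (3 distinct), len 7
add e: window [c, i, c, c, c, e, e, e] (3 distinct), len 8
add i: window [c, i, c, c, c, e, e, e, i] (3 distinct), len 9
add i: window [c, i, c, c, c, e, e, e, i, i] (3 distinct), len 10
add a: window [e, e, e, i, i, a] (3 distinct), len 6
add a: window [e, e, e, i, i, a, a] (3 distinct), len 7
Longest length with ≤3 distinct: 10.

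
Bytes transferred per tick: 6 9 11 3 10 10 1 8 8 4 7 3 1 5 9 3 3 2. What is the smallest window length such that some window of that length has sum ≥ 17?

Extend right; whenever the sum reaches 17, record the length and shrink from the left:
add 6: running sum 6 < 17
add 9: running sum 15 < 17
add 11: shortest ending here [9, 11] sum 20, len 2
add 3: shortest ending here [9, 11, 3] sum 23, len 3
add 10: shortest ending here [11, 3, 10] sum 24, len 3
add 10: shortest ending here [10, 10] sum 20, len 2
add 1: shortest ending here [10, 10, 1] sum 21, len 3
add 8: shortest ending here [10, 1, 8] sum 19, len 3
add 8: shortest ending here [1, 8, 8] sum 17, len 3
add 4: shortest ending here [8, 8, 4] sum 20, len 3
add 7: shortest ending here [8, 4, 7] sum 19, len 3
add 3: shortest ending here [8, 4, 7, 3] sum 22, len 4
add 1: shortest ending here [8, 4, 7, 3, 1] sum 23, len 5
add 5: shortest ending here [4, 7, 3, 1, 5] sum 20, len 5
add 9: shortest ending here [3, 1, 5, 9] sum 18, len 4
add 3: shortest ending here [5, 9, 3] sum 17, len 3
add 3: shortest ending here [5, 9, 3, 3] sum 20, len 4
add 2: shortest ending here [9, 3, 3, 2] sum 17, len 4
Shortest qualifying length: 2.

2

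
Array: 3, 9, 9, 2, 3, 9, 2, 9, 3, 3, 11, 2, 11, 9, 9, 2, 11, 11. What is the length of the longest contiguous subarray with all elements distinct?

[3] len 1
[3, 9] len 2
[9] len 1
[9, 2] len 2
[9, 2, 3] len 3
[2, 3, 9] len 3
[3, 9, 2] len 3
[2, 9] len 2
[2, 9, 3] len 3
[3] len 1
[3, 11] len 2
[3, 11, 2] len 3
[2, 11] len 2
[2, 11, 9] len 3
[9] len 1
[9, 2] len 2
[9, 2, 11] len 3
[11] len 1
Longest all-distinct length: 3.

3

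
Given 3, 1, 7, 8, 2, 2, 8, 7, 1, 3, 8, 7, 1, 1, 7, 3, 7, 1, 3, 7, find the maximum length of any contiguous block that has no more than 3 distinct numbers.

add 3: window [3] (1 distinct), len 1
add 1: window [3, 1] (2 distinct), len 2
add 7: window [3, 1, 7] (3 distinct), len 3
add 8: window [1, 7, 8] (3 distinct), len 3
add 2: window [7, 8, 2] (3 distinct), len 3
add 2: window [7, 8, 2, 2] (3 distinct), len 4
add 8: window [7, 8, 2, 2, 8] (3 distinct), len 5
add 7: window [7, 8, 2, 2, 8, 7] (3 distinct), len 6
add 1: window [8, 7, 1] (3 distinct), len 3
add 3: window [7, 1, 3] (3 distinct), len 3
add 8: window [1, 3, 8] (3 distinct), len 3
add 7: window [3, 8, 7] (3 distinct), len 3
add 1: window [8, 7, 1] (3 distinct), len 3
add 1: window [8, 7, 1, 1] (3 distinct), len 4
add 7: window [8, 7, 1, 1, 7] (3 distinct), len 5
add 3: window [7, 1, 1, 7, 3] (3 distinct), len 5
add 7: window [7, 1, 1, 7, 3, 7] (3 distinct), len 6
add 1: window [7, 1, 1, 7, 3, 7, 1] (3 distinct), len 7
add 3: window [7, 1, 1, 7, 3, 7, 1, 3] (3 distinct), len 8
add 7: window [7, 1, 1, 7, 3, 7, 1, 3, 7] (3 distinct), len 9
Longest length with ≤3 distinct: 9.

9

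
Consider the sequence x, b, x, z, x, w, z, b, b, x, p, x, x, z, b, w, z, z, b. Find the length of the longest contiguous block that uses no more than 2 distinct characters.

[x] 1 distinct, len 1
[x, b] 2 distinct, len 2
[x, b, x] 2 distinct, len 3
[x, z] 2 distinct, len 2
[x, z, x] 2 distinct, len 3
[x, w] 2 distinct, len 2
[w, z] 2 distinct, len 2
[z, b] 2 distinct, len 2
[z, b, b] 2 distinct, len 3
[b, b, x] 2 distinct, len 3
[x, p] 2 distinct, len 2
[x, p, x] 2 distinct, len 3
[x, p, x, x] 2 distinct, len 4
[x, x, z] 2 distinct, len 3
[z, b] 2 distinct, len 2
[b, w] 2 distinct, len 2
[w, z] 2 distinct, len 2
[w, z, z] 2 distinct, len 3
[z, z, b] 2 distinct, len 3
Longest length with ≤2 distinct: 4.

4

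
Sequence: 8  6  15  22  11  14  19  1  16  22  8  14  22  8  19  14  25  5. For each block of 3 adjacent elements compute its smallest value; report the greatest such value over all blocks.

14

Each size-3 window and its min:
(8, 6, 15) → min 6
(6, 15, 22) → min 6
(15, 22, 11) → min 11
(22, 11, 14) → min 11
(11, 14, 19) → min 11
(14, 19, 1) → min 1
(19, 1, 16) → min 1
(1, 16, 22) → min 1
(16, 22, 8) → min 8
(22, 8, 14) → min 8
(8, 14, 22) → min 8
(14, 22, 8) → min 8
(22, 8, 19) → min 8
(8, 19, 14) → min 8
(19, 14, 25) → min 14
(14, 25, 5) → min 5
Greatest of these is 14.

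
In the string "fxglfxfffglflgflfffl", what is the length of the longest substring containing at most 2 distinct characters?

add f: window [f] (1 distinct), len 1
add x: window [f, x] (2 distinct), len 2
add g: window [x, g] (2 distinct), len 2
add l: window [g, l] (2 distinct), len 2
add f: window [l, f] (2 distinct), len 2
add x: window [f, x] (2 distinct), len 2
add f: window [f, x, f] (2 distinct), len 3
add f: window [f, x, f, f] (2 distinct), len 4
add f: window [f, x, f, f, f] (2 distinct), len 5
add g: window [f, f, f, g] (2 distinct), len 4
add l: window [g, l] (2 distinct), len 2
add f: window [l, f] (2 distinct), len 2
add l: window [l, f, l] (2 distinct), len 3
add g: window [l, g] (2 distinct), len 2
add f: window [g, f] (2 distinct), len 2
add l: window [f, l] (2 distinct), len 2
add f: window [f, l, f] (2 distinct), len 3
add f: window [f, l, f, f] (2 distinct), len 4
add f: window [f, l, f, f, f] (2 distinct), len 5
add l: window [f, l, f, f, f, l] (2 distinct), len 6
Longest length with ≤2 distinct: 6.

6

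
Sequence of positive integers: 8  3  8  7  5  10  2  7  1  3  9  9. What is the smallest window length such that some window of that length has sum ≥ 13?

add 8: running sum 8 < 13
add 3: running sum 11 < 13
add 8: shortest ending here [8, 3, 8] sum 19, len 3
add 7: shortest ending here [8, 7] sum 15, len 2
add 5: shortest ending here [8, 7, 5] sum 20, len 3
add 10: shortest ending here [5, 10] sum 15, len 2
add 2: shortest ending here [5, 10, 2] sum 17, len 3
add 7: shortest ending here [10, 2, 7] sum 19, len 3
add 1: shortest ending here [10, 2, 7, 1] sum 20, len 4
add 3: shortest ending here [2, 7, 1, 3] sum 13, len 4
add 9: shortest ending here [1, 3, 9] sum 13, len 3
add 9: shortest ending here [9, 9] sum 18, len 2
Shortest qualifying length: 2.

2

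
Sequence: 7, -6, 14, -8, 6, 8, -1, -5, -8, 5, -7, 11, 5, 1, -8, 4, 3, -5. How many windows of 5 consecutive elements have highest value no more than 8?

[7, -6, 14, -8, 6] → max 14
[-6, 14, -8, 6, 8] → max 14
[14, -8, 6, 8, -1] → max 14
[-8, 6, 8, -1, -5] → max 8  ≤ 8 ✓
[6, 8, -1, -5, -8] → max 8  ≤ 8 ✓
[8, -1, -5, -8, 5] → max 8  ≤ 8 ✓
[-1, -5, -8, 5, -7] → max 5  ≤ 8 ✓
[-5, -8, 5, -7, 11] → max 11
[-8, 5, -7, 11, 5] → max 11
[5, -7, 11, 5, 1] → max 11
[-7, 11, 5, 1, -8] → max 11
[11, 5, 1, -8, 4] → max 11
[5, 1, -8, 4, 3] → max 5  ≤ 8 ✓
[1, -8, 4, 3, -5] → max 4  ≤ 8 ✓
6 windows satisfy the condition.

6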